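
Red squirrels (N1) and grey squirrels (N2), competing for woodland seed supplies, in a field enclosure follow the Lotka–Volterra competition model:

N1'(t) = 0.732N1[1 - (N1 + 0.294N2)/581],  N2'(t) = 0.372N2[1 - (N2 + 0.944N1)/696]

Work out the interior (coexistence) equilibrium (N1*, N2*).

N1* ≈ 521, N2* ≈ 204

Setting both brackets to zero gives the nullclines N1 + 0.294N2 = 581 and 0.944N1 + N2 = 696.
Substituting N2 = 696 - 0.944N1 into the first: N1(1 - 0.294·0.944) = 581 - 0.294·696.
So N1* = 376/0.722 = 521, and then N2* = 696 - 0.944·521 = 204.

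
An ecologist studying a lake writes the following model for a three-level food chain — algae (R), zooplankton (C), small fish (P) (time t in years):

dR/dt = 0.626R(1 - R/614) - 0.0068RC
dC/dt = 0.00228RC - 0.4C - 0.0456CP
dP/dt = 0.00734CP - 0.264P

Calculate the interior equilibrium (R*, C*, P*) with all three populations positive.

From dP/dt = 0: 0.00734C* = 0.264, so C* = 36.
From dR/dt = 0: 0.626(1 - R*/614) = 0.0068·36, giving R* = 614·(1 - 0.391) = 374.
From dC/dt = 0: 0.00228·374 - 0.4 = 0.0456P*, so P* = 0.453/0.0456 = 9.93.

R* ≈ 374, C* ≈ 36, P* ≈ 9.93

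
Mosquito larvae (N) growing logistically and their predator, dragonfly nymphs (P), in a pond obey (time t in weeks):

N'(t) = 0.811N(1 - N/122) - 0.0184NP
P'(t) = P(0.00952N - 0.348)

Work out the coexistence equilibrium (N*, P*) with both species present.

From dP/dt = 0 with P > 0: 0.00952N* = 0.348, so N* = 36.6.
Substitute into dN/dt = 0: 0.811(1 - 36.6/122) = 0.0184P*.
The bracket is 0.7, giving P* = 0.568/0.0184 = 30.9.

N* ≈ 36.6, P* ≈ 30.9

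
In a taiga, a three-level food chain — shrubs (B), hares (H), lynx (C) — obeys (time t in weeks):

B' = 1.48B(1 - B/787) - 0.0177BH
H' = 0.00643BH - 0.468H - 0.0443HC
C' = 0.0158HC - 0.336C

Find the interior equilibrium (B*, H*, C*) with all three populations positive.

From dC/dt = 0: 0.0158H* = 0.336, so H* = 21.3.
From dB/dt = 0: 1.48(1 - B*/787) = 0.0177·21.3, giving B* = 787·(1 - 0.254) = 587.
From dH/dt = 0: 0.00643·587 - 0.468 = 0.0443C*, so C* = 3.31/0.0443 = 74.6.

B* ≈ 587, H* ≈ 21.3, C* ≈ 74.6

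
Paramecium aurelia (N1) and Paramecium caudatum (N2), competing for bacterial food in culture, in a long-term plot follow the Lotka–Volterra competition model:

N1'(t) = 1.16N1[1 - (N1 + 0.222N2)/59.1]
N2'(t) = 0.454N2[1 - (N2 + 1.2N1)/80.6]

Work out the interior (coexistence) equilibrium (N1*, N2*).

Setting both brackets to zero gives the nullclines N1 + 0.222N2 = 59.1 and 1.2N1 + N2 = 80.6.
Substituting N2 = 80.6 - 1.2N1 into the first: N1(1 - 0.222·1.2) = 59.1 - 0.222·80.6.
So N1* = 41.2/0.734 = 56.2, and then N2* = 80.6 - 1.2·56.2 = 13.2.

N1* ≈ 56.2, N2* ≈ 13.2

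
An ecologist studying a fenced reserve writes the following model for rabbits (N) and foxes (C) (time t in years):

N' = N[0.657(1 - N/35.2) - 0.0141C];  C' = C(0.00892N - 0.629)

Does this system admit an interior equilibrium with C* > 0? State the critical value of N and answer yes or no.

Threshold N = 70.5; K < 70.5, so no, the predator goes extinct.

The predator equation gives dC/dt > 0 only when N > 0.629/0.00892 = 70.5.
Without the predator, N → K = 35.2. Since 35.2 < 70.5, the predator cannot invade.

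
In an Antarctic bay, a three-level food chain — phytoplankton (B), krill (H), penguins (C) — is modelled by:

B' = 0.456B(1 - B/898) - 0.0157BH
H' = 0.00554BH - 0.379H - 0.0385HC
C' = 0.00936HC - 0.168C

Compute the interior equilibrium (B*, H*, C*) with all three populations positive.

From dC/dt = 0: 0.00936H* = 0.168, so H* = 17.9.
From dB/dt = 0: 0.456(1 - B*/898) = 0.0157·17.9, giving B* = 898·(1 - 0.618) = 343.
From dH/dt = 0: 0.00554·343 - 0.379 = 0.0385C*, so C* = 1.52/0.0385 = 39.5.

B* ≈ 343, H* ≈ 17.9, C* ≈ 39.5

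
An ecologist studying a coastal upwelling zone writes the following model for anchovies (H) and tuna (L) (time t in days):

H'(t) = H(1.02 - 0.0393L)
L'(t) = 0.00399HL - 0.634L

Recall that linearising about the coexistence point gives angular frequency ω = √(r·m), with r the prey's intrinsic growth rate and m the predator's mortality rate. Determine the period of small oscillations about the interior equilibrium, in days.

T ≈ 7.81 days

Here r = 1.02 and m = 0.634, so r·m = 0.647.
ω = √0.647 = 0.804 per day, hence T = 2π/ω ≈ 7.81 days.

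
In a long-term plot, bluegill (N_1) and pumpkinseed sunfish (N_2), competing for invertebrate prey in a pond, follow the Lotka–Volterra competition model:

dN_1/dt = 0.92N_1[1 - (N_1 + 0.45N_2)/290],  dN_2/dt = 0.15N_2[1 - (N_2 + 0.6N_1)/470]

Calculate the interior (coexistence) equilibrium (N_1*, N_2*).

Setting both brackets to zero gives the nullclines N_1 + 0.45N_2 = 290 and 0.6N_1 + N_2 = 470.
Substituting N_2 = 470 - 0.6N_1 into the first: N_1(1 - 0.45·0.6) = 290 - 0.45·470.
So N_1* = 78.5/0.73 = 108, and then N_2* = 470 - 0.6·108 = 405.

N_1* ≈ 108, N_2* ≈ 405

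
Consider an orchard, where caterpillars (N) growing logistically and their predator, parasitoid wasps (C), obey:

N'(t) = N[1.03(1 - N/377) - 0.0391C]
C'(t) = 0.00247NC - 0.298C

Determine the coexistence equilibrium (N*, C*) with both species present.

N* ≈ 121, C* ≈ 17.9

From dC/dt = 0 with C > 0: 0.00247N* = 0.298, so N* = 121.
Substitute into dN/dt = 0: 1.03(1 - 121/377) = 0.0391C*.
The bracket is 0.68, giving C* = 0.7/0.0391 = 17.9.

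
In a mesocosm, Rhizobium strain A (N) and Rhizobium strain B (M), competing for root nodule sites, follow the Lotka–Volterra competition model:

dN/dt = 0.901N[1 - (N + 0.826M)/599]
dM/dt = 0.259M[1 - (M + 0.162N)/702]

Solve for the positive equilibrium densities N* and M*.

Setting both brackets to zero gives the nullclines N + 0.826M = 599 and 0.162N + M = 702.
Substituting M = 702 - 0.162N into the first: N(1 - 0.826·0.162) = 599 - 0.826·702.
So N* = 19.1/0.866 = 22.1, and then M* = 702 - 0.162·22.1 = 698.

N* ≈ 22.1, M* ≈ 698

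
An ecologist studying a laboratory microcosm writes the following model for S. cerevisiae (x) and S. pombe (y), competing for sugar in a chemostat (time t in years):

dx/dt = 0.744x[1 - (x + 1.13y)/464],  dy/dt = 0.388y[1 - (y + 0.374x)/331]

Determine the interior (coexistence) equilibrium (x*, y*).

Setting both brackets to zero gives the nullclines x + 1.13y = 464 and 0.374x + y = 331.
Substituting y = 331 - 0.374x into the first: x(1 - 1.13·0.374) = 464 - 1.13·331.
So x* = 90/0.577 = 156, and then y* = 331 - 0.374·156 = 273.

x* ≈ 156, y* ≈ 273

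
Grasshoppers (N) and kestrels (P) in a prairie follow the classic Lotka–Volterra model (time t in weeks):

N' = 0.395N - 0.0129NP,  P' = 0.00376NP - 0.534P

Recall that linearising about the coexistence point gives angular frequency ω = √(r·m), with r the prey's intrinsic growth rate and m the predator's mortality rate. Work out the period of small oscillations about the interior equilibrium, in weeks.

T ≈ 13.7 weeks

Here r = 0.395 and m = 0.534, so r·m = 0.211.
ω = √0.211 = 0.459 per week, hence T = 2π/ω ≈ 13.7 weeks.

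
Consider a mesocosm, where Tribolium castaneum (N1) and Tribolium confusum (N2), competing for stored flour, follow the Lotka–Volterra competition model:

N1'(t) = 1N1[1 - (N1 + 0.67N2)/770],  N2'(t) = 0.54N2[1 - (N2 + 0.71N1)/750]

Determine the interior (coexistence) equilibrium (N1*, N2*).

Setting both brackets to zero gives the nullclines N1 + 0.67N2 = 770 and 0.71N1 + N2 = 750.
Substituting N2 = 750 - 0.71N1 into the first: N1(1 - 0.67·0.71) = 770 - 0.67·750.
So N1* = 267/0.524 = 510, and then N2* = 750 - 0.71·510 = 388.

N1* ≈ 510, N2* ≈ 388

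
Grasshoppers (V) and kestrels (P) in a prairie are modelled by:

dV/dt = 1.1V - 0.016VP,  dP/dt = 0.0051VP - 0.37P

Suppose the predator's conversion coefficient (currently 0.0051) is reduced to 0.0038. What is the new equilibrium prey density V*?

At the interior fixed point, setting dP/dt = 0 with P > 0 fixes V* = (predator death rate)/(VP coefficient) — independent of the other coefficients.
With the change, V* = 0.37/0.0038 = 97.4; it rises from 72.5.

V* ≈ 97.4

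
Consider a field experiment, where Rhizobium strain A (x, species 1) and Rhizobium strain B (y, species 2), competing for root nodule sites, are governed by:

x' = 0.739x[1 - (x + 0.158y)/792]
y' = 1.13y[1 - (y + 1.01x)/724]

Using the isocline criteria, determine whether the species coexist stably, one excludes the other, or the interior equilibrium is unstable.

Compare the nullcline intercepts: K1/α12 = 792/0.158 = 5010 > K2 = 724; K2/α21 = 724/1.01 = 717 < K1 = 792.
Since the inequalities point opposite ways, species 1 can invade but species 2 cannot.

species 1 excludes species 2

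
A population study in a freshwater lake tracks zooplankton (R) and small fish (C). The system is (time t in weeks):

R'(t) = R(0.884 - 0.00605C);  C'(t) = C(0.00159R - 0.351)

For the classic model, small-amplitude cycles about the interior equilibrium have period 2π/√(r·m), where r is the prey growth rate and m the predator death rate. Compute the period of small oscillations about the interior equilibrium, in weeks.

T ≈ 11.3 weeks

Here r = 0.884 and m = 0.351, so r·m = 0.31.
ω = √0.31 = 0.557 per week, hence T = 2π/ω ≈ 11.3 weeks.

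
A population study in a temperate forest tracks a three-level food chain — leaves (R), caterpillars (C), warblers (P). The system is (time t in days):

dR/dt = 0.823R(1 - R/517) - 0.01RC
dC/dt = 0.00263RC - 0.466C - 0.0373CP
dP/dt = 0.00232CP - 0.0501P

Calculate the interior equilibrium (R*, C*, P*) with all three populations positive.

From dP/dt = 0: 0.00232C* = 0.0501, so C* = 21.6.
From dR/dt = 0: 0.823(1 - R*/517) = 0.01·21.6, giving R* = 517·(1 - 0.262) = 381.
From dC/dt = 0: 0.00263·381 - 0.466 = 0.0373P*, so P* = 0.537/0.0373 = 14.4.

R* ≈ 381, C* ≈ 21.6, P* ≈ 14.4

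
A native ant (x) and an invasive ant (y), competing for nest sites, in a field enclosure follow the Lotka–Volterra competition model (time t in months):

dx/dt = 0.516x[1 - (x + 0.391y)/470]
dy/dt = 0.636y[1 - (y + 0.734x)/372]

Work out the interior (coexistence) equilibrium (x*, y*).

Setting both brackets to zero gives the nullclines x + 0.391y = 470 and 0.734x + y = 372.
Substituting y = 372 - 0.734x into the first: x(1 - 0.391·0.734) = 470 - 0.391·372.
So x* = 325/0.713 = 455, and then y* = 372 - 0.734·455 = 37.9.

x* ≈ 455, y* ≈ 37.9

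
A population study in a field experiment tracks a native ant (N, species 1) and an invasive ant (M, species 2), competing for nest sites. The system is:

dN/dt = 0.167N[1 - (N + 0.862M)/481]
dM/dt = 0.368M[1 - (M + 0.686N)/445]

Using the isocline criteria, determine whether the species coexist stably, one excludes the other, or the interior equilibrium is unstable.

stable coexistence

Compare the nullcline intercepts: K1/α12 = 481/0.862 = 558 > K2 = 445; K2/α21 = 445/0.686 = 649 > K1 = 481.
Since both inequalities hold, each species can invade when rare, so the interior equilibrium is stable.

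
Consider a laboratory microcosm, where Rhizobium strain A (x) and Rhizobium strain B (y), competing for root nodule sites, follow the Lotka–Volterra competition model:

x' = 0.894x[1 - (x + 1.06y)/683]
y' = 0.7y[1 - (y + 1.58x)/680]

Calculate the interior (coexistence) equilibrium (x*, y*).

Setting both brackets to zero gives the nullclines x + 1.06y = 683 and 1.58x + y = 680.
Substituting y = 680 - 1.58x into the first: x(1 - 1.06·1.58) = 683 - 1.06·680.
So x* = -37.8/-0.675 = 56, and then y* = 680 - 1.58·56 = 591.

x* ≈ 56, y* ≈ 591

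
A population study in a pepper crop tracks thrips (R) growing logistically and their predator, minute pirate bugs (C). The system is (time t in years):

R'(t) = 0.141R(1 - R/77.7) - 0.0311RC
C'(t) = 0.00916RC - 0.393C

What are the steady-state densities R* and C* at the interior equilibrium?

From dC/dt = 0 with C > 0: 0.00916R* = 0.393, so R* = 42.9.
Substitute into dR/dt = 0: 0.141(1 - 42.9/77.7) = 0.0311C*.
The bracket is 0.448, giving C* = 0.0631/0.0311 = 2.03.

R* ≈ 42.9, C* ≈ 2.03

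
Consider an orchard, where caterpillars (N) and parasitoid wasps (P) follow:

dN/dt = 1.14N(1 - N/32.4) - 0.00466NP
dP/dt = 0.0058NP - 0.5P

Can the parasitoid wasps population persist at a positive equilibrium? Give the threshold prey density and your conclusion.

Threshold N = 86.2; K < 86.2, so no, the predator goes extinct.

The predator equation gives dP/dt > 0 only when N > 0.5/0.0058 = 86.2.
Without the predator, N → K = 32.4. Since 32.4 < 86.2, the predator cannot invade.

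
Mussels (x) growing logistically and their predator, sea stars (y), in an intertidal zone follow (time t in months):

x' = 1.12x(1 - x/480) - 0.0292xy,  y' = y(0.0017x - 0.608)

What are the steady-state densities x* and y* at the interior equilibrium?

x* ≈ 358, y* ≈ 9.78

From dy/dt = 0 with y > 0: 0.0017x* = 0.608, so x* = 358.
Substitute into dx/dt = 0: 1.12(1 - 358/480) = 0.0292y*.
The bracket is 0.255, giving y* = 0.285/0.0292 = 9.78.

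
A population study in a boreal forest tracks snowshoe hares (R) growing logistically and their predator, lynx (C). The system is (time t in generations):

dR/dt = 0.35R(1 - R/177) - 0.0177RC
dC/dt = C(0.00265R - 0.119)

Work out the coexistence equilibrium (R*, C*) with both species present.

R* ≈ 44.9, C* ≈ 14.8

From dC/dt = 0 with C > 0: 0.00265R* = 0.119, so R* = 44.9.
Substitute into dR/dt = 0: 0.35(1 - 44.9/177) = 0.0177C*.
The bracket is 0.746, giving C* = 0.261/0.0177 = 14.8.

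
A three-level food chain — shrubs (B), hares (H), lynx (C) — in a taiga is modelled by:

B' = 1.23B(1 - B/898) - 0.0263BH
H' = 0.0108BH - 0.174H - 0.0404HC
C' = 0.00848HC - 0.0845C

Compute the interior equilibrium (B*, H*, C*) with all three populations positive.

B* ≈ 707, H* ≈ 9.96, C* ≈ 185

From dC/dt = 0: 0.00848H* = 0.0845, so H* = 9.96.
From dB/dt = 0: 1.23(1 - B*/898) = 0.0263·9.96, giving B* = 898·(1 - 0.213) = 707.
From dH/dt = 0: 0.0108·707 - 0.174 = 0.0404C*, so C* = 7.46/0.0404 = 185.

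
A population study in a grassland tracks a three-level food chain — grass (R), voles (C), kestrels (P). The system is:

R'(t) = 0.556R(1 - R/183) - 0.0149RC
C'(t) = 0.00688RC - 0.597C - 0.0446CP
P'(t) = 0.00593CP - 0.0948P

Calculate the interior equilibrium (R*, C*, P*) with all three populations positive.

R* ≈ 105, C* ≈ 16, P* ≈ 2.75

From dP/dt = 0: 0.00593C* = 0.0948, so C* = 16.
From dR/dt = 0: 0.556(1 - R*/183) = 0.0149·16, giving R* = 183·(1 - 0.428) = 105.
From dC/dt = 0: 0.00688·105 - 0.597 = 0.0446P*, so P* = 0.123/0.0446 = 2.75.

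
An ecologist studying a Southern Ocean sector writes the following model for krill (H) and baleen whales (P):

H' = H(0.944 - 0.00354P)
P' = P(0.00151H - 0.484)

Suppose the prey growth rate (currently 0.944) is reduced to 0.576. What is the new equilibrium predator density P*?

At the interior fixed point, setting dH/dt = 0 with H > 0 fixes P* = (prey growth rate)/(HP coefficient) — independent of the other coefficients.
With the change, P* = 0.576/0.00354 = 163; it falls from 267.

P* ≈ 163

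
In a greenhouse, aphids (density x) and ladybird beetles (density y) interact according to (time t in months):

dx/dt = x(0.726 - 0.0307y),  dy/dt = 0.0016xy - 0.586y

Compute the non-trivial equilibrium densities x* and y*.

x* ≈ 366, y* ≈ 23.6

Set dy/dt = 0 with y > 0: 0.0016x - 0.586 = 0, so x* = 0.586/0.0016 = 366.
Set dx/dt = 0 with x > 0: 0.726 - 0.0307y = 0, so y* = 0.726/0.0307 = 23.6.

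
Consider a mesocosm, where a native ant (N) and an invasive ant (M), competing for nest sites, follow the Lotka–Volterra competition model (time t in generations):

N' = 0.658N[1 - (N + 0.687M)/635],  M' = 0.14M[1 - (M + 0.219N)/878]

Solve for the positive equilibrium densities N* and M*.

N* ≈ 37.4, M* ≈ 870

Setting both brackets to zero gives the nullclines N + 0.687M = 635 and 0.219N + M = 878.
Substituting M = 878 - 0.219N into the first: N(1 - 0.687·0.219) = 635 - 0.687·878.
So N* = 31.8/0.85 = 37.4, and then M* = 878 - 0.219·37.4 = 870.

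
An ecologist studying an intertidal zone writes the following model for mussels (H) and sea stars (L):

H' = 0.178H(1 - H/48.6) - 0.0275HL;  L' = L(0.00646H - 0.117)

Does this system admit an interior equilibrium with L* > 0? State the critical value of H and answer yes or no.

The predator equation gives dL/dt > 0 only when H > 0.117/0.00646 = 18.1.
Without the predator, H → K = 48.6. Since 48.6 > 18.1, the predator can invade and persist.

Threshold H = 18.1; K > 18.1, so yes, the predator persists.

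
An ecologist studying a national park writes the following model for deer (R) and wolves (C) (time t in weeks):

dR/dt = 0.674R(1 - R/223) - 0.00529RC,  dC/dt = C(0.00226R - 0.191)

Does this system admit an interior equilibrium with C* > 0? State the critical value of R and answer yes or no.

The predator equation gives dC/dt > 0 only when R > 0.191/0.00226 = 84.5.
Without the predator, R → K = 223. Since 223 > 84.5, the predator can invade and persist.

Threshold R = 84.5; K > 84.5, so yes, the predator persists.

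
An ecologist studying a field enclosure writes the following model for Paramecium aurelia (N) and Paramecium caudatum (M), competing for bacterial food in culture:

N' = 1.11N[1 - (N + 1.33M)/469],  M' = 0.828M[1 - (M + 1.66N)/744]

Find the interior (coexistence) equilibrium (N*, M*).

N* ≈ 431, M* ≈ 28.6

Setting both brackets to zero gives the nullclines N + 1.33M = 469 and 1.66N + M = 744.
Substituting M = 744 - 1.66N into the first: N(1 - 1.33·1.66) = 469 - 1.33·744.
So N* = -521/-1.21 = 431, and then M* = 744 - 1.66·431 = 28.6.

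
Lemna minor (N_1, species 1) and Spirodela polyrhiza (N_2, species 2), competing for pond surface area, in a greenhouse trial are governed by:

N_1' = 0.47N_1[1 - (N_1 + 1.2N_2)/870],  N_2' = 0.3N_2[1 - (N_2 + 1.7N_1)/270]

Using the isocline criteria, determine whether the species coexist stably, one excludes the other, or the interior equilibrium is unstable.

species 1 excludes species 2

Compare the nullcline intercepts: K1/α12 = 870/1.2 = 725 > K2 = 270; K2/α21 = 270/1.7 = 159 < K1 = 870.
Since the inequalities point opposite ways, species 1 can invade but species 2 cannot.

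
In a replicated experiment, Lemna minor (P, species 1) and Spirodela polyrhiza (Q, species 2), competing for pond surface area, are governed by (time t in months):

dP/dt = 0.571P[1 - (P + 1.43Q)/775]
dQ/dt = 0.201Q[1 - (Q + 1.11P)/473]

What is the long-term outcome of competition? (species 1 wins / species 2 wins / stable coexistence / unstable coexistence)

species 1 excludes species 2

Compare the nullcline intercepts: K1/α12 = 775/1.43 = 542 > K2 = 473; K2/α21 = 473/1.11 = 426 < K1 = 775.
Since the inequalities point opposite ways, species 1 can invade but species 2 cannot.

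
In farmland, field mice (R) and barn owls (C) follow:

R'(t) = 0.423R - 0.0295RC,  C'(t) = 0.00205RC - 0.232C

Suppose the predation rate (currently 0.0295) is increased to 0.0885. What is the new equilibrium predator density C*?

C* ≈ 4.78

At the interior fixed point, setting dR/dt = 0 with R > 0 fixes C* = (prey growth rate)/(RC coefficient) — independent of the other coefficients.
With the change, C* = 0.423/0.0885 = 4.78; it falls from 14.3.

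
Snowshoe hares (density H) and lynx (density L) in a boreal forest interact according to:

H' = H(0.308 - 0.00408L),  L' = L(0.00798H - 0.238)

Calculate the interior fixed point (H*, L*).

H* ≈ 29.8, L* ≈ 75.5

Set dL/dt = 0 with L > 0: 0.00798H - 0.238 = 0, so H* = 0.238/0.00798 = 29.8.
Set dH/dt = 0 with H > 0: 0.308 - 0.00408L = 0, so L* = 0.308/0.00408 = 75.5.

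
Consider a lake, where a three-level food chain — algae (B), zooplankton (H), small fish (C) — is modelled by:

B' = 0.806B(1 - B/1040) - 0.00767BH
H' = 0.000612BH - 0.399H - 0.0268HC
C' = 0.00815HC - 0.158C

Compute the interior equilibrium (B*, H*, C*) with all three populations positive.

B* ≈ 848, H* ≈ 19.4, C* ≈ 4.48

From dC/dt = 0: 0.00815H* = 0.158, so H* = 19.4.
From dB/dt = 0: 0.806(1 - B*/1040) = 0.00767·19.4, giving B* = 1040·(1 - 0.184) = 848.
From dH/dt = 0: 0.000612·848 - 0.399 = 0.0268C*, so C* = 0.12/0.0268 = 4.48.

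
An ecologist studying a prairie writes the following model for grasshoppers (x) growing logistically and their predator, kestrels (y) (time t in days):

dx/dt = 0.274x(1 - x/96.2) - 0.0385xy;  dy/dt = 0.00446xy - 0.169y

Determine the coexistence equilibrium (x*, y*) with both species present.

From dy/dt = 0 with y > 0: 0.00446x* = 0.169, so x* = 37.9.
Substitute into dx/dt = 0: 0.274(1 - 37.9/96.2) = 0.0385y*.
The bracket is 0.606, giving y* = 0.166/0.0385 = 4.31.

x* ≈ 37.9, y* ≈ 4.31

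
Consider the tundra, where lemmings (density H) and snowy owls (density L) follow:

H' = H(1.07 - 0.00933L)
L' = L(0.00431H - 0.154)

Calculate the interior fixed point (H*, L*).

Set dL/dt = 0 with L > 0: 0.00431H - 0.154 = 0, so H* = 0.154/0.00431 = 35.7.
Set dH/dt = 0 with H > 0: 1.07 - 0.00933L = 0, so L* = 1.07/0.00933 = 115.

H* ≈ 35.7, L* ≈ 115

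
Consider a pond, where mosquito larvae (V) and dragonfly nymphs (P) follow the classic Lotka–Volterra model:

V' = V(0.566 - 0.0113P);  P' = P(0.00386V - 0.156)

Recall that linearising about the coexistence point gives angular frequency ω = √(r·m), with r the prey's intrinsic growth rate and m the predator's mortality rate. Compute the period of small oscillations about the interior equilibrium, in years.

T ≈ 21.1 years

Here r = 0.566 and m = 0.156, so r·m = 0.0883.
ω = √0.0883 = 0.297 per year, hence T = 2π/ω ≈ 21.1 years.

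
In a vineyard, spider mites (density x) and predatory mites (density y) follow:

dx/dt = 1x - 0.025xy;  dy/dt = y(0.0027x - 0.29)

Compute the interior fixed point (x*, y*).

x* ≈ 107, y* ≈ 40

Set dy/dt = 0 with y > 0: 0.0027x - 0.29 = 0, so x* = 0.29/0.0027 = 107.
Set dx/dt = 0 with x > 0: 1 - 0.025y = 0, so y* = 1/0.025 = 40.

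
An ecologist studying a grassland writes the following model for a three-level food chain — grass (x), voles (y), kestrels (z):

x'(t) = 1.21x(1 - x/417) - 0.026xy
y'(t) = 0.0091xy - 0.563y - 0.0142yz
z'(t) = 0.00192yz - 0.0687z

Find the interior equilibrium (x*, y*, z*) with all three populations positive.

From dz/dt = 0: 0.00192y* = 0.0687, so y* = 35.8.
From dx/dt = 0: 1.21(1 - x*/417) = 0.026·35.8, giving x* = 417·(1 - 0.769) = 96.4.
From dy/dt = 0: 0.0091·96.4 - 0.563 = 0.0142z*, so z* = 0.314/0.0142 = 22.1.

x* ≈ 96.4, y* ≈ 35.8, z* ≈ 22.1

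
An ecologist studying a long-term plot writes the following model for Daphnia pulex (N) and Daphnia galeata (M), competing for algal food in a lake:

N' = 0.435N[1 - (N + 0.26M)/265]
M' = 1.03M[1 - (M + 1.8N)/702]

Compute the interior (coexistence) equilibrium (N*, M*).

Setting both brackets to zero gives the nullclines N + 0.26M = 265 and 1.8N + M = 702.
Substituting M = 702 - 1.8N into the first: N(1 - 0.26·1.8) = 265 - 0.26·702.
So N* = 82.5/0.532 = 155, and then M* = 702 - 1.8·155 = 423.

N* ≈ 155, M* ≈ 423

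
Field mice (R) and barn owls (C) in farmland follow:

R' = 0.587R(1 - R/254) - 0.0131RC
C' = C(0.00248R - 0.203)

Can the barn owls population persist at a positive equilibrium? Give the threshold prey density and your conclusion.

The predator equation gives dC/dt > 0 only when R > 0.203/0.00248 = 81.9.
Without the predator, R → K = 254. Since 254 > 81.9, the predator can invade and persist.

Threshold R = 81.9; K > 81.9, so yes, the predator persists.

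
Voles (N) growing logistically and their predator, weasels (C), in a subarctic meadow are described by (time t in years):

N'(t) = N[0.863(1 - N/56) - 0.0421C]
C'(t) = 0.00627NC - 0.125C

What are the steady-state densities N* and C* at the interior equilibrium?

From dC/dt = 0 with C > 0: 0.00627N* = 0.125, so N* = 19.9.
Substitute into dN/dt = 0: 0.863(1 - 19.9/56) = 0.0421C*.
The bracket is 0.644, giving C* = 0.556/0.0421 = 13.2.

N* ≈ 19.9, C* ≈ 13.2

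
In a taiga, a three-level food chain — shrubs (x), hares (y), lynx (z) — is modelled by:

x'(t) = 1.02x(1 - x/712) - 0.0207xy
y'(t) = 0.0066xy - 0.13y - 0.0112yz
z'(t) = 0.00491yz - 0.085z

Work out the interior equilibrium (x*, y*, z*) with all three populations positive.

From dz/dt = 0: 0.00491y* = 0.085, so y* = 17.3.
From dx/dt = 0: 1.02(1 - x*/712) = 0.0207·17.3, giving x* = 712·(1 - 0.351) = 462.
From dy/dt = 0: 0.0066·462 - 0.13 = 0.0112z*, so z* = 2.92/0.0112 = 261.

x* ≈ 462, y* ≈ 17.3, z* ≈ 261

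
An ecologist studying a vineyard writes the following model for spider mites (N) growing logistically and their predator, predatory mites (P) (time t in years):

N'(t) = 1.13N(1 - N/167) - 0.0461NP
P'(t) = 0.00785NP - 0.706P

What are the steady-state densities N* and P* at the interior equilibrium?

From dP/dt = 0 with P > 0: 0.00785N* = 0.706, so N* = 89.9.
Substitute into dN/dt = 0: 1.13(1 - 89.9/167) = 0.0461P*.
The bracket is 0.461, giving P* = 0.521/0.0461 = 11.3.

N* ≈ 89.9, P* ≈ 11.3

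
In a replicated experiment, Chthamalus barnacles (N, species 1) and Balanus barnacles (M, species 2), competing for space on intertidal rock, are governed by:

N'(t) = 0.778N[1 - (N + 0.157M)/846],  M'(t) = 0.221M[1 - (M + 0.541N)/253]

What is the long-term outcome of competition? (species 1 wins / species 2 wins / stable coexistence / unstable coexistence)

Compare the nullcline intercepts: K1/α12 = 846/0.157 = 5390 > K2 = 253; K2/α21 = 253/0.541 = 468 < K1 = 846.
Since the inequalities point opposite ways, species 1 can invade but species 2 cannot.

species 1 excludes species 2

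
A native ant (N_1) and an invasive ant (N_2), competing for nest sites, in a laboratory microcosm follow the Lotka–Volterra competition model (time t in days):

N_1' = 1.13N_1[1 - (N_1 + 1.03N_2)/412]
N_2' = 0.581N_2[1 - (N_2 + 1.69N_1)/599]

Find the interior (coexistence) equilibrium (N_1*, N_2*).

Setting both brackets to zero gives the nullclines N_1 + 1.03N_2 = 412 and 1.69N_1 + N_2 = 599.
Substituting N_2 = 599 - 1.69N_1 into the first: N_1(1 - 1.03·1.69) = 412 - 1.03·599.
So N_1* = -205/-0.741 = 277, and then N_2* = 599 - 1.69·277 = 131.

N_1* ≈ 277, N_2* ≈ 131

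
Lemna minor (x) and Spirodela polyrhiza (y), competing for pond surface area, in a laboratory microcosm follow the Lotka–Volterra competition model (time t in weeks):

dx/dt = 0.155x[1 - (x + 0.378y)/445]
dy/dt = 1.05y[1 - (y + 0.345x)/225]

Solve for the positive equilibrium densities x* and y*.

Setting both brackets to zero gives the nullclines x + 0.378y = 445 and 0.345x + y = 225.
Substituting y = 225 - 0.345x into the first: x(1 - 0.378·0.345) = 445 - 0.378·225.
So x* = 360/0.87 = 414, and then y* = 225 - 0.345·414 = 82.2.

x* ≈ 414, y* ≈ 82.2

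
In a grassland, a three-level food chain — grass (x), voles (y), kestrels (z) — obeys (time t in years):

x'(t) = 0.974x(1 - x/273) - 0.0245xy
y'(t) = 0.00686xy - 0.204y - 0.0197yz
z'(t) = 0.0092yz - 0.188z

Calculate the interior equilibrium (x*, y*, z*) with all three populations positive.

From dz/dt = 0: 0.0092y* = 0.188, so y* = 20.4.
From dx/dt = 0: 0.974(1 - x*/273) = 0.0245·20.4, giving x* = 273·(1 - 0.514) = 133.
From dy/dt = 0: 0.00686·133 - 0.204 = 0.0197z*, so z* = 0.706/0.0197 = 35.8.

x* ≈ 133, y* ≈ 20.4, z* ≈ 35.8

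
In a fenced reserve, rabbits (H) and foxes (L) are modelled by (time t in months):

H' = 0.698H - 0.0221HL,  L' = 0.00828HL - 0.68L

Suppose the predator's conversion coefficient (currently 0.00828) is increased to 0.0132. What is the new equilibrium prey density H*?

At the interior fixed point, setting dL/dt = 0 with L > 0 fixes H* = (predator death rate)/(HL coefficient) — independent of the other coefficients.
With the change, H* = 0.68/0.0132 = 51.5; it falls from 82.1.

H* ≈ 51.5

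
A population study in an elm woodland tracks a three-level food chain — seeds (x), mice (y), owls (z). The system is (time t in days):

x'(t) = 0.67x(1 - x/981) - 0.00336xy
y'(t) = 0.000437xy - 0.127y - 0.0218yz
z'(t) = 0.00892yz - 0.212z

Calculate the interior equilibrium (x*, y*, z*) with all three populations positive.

From dz/dt = 0: 0.00892y* = 0.212, so y* = 23.8.
From dx/dt = 0: 0.67(1 - x*/981) = 0.00336·23.8, giving x* = 981·(1 - 0.119) = 864.
From dy/dt = 0: 0.000437·864 - 0.127 = 0.0218z*, so z* = 0.251/0.0218 = 11.5.

x* ≈ 864, y* ≈ 23.8, z* ≈ 11.5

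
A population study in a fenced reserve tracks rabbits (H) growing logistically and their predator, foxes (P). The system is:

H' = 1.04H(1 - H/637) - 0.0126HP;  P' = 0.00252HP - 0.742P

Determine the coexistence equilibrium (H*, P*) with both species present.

H* ≈ 294, P* ≈ 44.4

From dP/dt = 0 with P > 0: 0.00252H* = 0.742, so H* = 294.
Substitute into dH/dt = 0: 1.04(1 - 294/637) = 0.0126P*.
The bracket is 0.538, giving P* = 0.559/0.0126 = 44.4.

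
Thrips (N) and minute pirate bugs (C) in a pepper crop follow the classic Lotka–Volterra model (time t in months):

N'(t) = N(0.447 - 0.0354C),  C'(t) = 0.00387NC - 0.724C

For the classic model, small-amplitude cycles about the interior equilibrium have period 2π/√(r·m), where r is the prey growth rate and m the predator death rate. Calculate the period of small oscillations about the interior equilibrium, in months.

T ≈ 11 months

Here r = 0.447 and m = 0.724, so r·m = 0.324.
ω = √0.324 = 0.569 per month, hence T = 2π/ω ≈ 11 months.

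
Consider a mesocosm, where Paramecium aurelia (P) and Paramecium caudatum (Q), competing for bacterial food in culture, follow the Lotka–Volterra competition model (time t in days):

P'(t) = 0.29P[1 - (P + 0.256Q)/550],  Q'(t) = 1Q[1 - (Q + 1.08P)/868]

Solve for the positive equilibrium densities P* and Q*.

Setting both brackets to zero gives the nullclines P + 0.256Q = 550 and 1.08P + Q = 868.
Substituting Q = 868 - 1.08P into the first: P(1 - 0.256·1.08) = 550 - 0.256·868.
So P* = 328/0.724 = 453, and then Q* = 868 - 1.08·453 = 379.

P* ≈ 453, Q* ≈ 379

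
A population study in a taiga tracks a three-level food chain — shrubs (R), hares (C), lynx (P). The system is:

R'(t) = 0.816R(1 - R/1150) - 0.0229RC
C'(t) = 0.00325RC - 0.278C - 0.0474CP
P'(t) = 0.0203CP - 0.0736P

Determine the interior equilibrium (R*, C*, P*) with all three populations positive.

From dP/dt = 0: 0.0203C* = 0.0736, so C* = 3.63.
From dR/dt = 0: 0.816(1 - R*/1150) = 0.0229·3.63, giving R* = 1150·(1 - 0.102) = 1030.
From dC/dt = 0: 0.00325·1030 - 0.278 = 0.0474P*, so P* = 3.08/0.0474 = 65.

R* ≈ 1030, C* ≈ 3.63, P* ≈ 65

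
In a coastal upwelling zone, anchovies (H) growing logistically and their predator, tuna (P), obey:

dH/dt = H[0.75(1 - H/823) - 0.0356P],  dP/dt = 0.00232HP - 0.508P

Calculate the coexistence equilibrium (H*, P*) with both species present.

From dP/dt = 0 with P > 0: 0.00232H* = 0.508, so H* = 219.
Substitute into dH/dt = 0: 0.75(1 - 219/823) = 0.0356P*.
The bracket is 0.734, giving P* = 0.55/0.0356 = 15.5.

H* ≈ 219, P* ≈ 15.5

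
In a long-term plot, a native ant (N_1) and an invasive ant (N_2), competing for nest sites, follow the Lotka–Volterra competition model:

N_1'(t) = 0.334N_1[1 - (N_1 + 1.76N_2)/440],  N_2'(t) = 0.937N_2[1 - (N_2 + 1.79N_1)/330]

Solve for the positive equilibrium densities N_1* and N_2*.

Setting both brackets to zero gives the nullclines N_1 + 1.76N_2 = 440 and 1.79N_1 + N_2 = 330.
Substituting N_2 = 330 - 1.79N_1 into the first: N_1(1 - 1.76·1.79) = 440 - 1.76·330.
So N_1* = -141/-2.15 = 65.5, and then N_2* = 330 - 1.79·65.5 = 213.

N_1* ≈ 65.5, N_2* ≈ 213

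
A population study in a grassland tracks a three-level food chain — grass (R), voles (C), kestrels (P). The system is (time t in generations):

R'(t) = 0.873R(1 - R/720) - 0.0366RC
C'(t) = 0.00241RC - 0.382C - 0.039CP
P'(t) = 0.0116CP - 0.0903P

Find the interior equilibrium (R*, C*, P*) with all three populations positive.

From dP/dt = 0: 0.0116C* = 0.0903, so C* = 7.78.
From dR/dt = 0: 0.873(1 - R*/720) = 0.0366·7.78, giving R* = 720·(1 - 0.326) = 485.
From dC/dt = 0: 0.00241·485 - 0.382 = 0.039P*, so P* = 0.787/0.039 = 20.2.

R* ≈ 485, C* ≈ 7.78, P* ≈ 20.2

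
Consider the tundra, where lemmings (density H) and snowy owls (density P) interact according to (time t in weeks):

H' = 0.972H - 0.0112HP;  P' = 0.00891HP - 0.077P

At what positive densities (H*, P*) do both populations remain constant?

Set dP/dt = 0 with P > 0: 0.00891H - 0.077 = 0, so H* = 0.077/0.00891 = 8.64.
Set dH/dt = 0 with H > 0: 0.972 - 0.0112P = 0, so P* = 0.972/0.0112 = 86.8.

H* ≈ 8.64, P* ≈ 86.8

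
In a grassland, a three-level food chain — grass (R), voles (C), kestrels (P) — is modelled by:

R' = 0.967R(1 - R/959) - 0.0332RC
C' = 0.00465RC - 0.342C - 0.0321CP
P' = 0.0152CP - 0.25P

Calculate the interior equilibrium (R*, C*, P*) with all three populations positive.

From dP/dt = 0: 0.0152C* = 0.25, so C* = 16.4.
From dR/dt = 0: 0.967(1 - R*/959) = 0.0332·16.4, giving R* = 959·(1 - 0.565) = 417.
From dC/dt = 0: 0.00465·417 - 0.342 = 0.0321P*, so P* = 1.6/0.0321 = 49.8.

R* ≈ 417, C* ≈ 16.4, P* ≈ 49.8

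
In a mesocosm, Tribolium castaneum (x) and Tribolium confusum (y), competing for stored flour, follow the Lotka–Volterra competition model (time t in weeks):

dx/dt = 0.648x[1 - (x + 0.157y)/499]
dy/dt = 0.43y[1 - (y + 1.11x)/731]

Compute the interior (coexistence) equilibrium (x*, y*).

Setting both brackets to zero gives the nullclines x + 0.157y = 499 and 1.11x + y = 731.
Substituting y = 731 - 1.11x into the first: x(1 - 0.157·1.11) = 499 - 0.157·731.
So x* = 384/0.826 = 465, and then y* = 731 - 1.11·465 = 214.

x* ≈ 465, y* ≈ 214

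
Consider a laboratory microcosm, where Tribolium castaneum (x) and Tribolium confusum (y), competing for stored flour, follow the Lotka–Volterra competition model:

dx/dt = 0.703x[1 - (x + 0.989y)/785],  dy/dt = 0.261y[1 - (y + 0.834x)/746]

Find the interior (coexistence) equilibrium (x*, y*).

x* ≈ 269, y* ≈ 521

Setting both brackets to zero gives the nullclines x + 0.989y = 785 and 0.834x + y = 746.
Substituting y = 746 - 0.834x into the first: x(1 - 0.989·0.834) = 785 - 0.989·746.
So x* = 47.2/0.175 = 269, and then y* = 746 - 0.834·269 = 521.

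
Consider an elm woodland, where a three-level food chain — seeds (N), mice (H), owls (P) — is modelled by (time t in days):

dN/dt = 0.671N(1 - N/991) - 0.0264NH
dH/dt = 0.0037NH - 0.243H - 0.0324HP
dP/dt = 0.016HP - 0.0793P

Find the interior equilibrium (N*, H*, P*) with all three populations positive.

N* ≈ 798, H* ≈ 4.96, P* ≈ 83.6

From dP/dt = 0: 0.016H* = 0.0793, so H* = 4.96.
From dN/dt = 0: 0.671(1 - N*/991) = 0.0264·4.96, giving N* = 991·(1 - 0.195) = 798.
From dH/dt = 0: 0.0037·798 - 0.243 = 0.0324P*, so P* = 2.71/0.0324 = 83.6.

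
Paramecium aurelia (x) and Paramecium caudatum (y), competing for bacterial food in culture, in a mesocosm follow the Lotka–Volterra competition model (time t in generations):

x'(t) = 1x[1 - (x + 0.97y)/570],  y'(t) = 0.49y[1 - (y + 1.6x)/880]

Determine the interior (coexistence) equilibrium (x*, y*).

Setting both brackets to zero gives the nullclines x + 0.97y = 570 and 1.6x + y = 880.
Substituting y = 880 - 1.6x into the first: x(1 - 0.97·1.6) = 570 - 0.97·880.
So x* = -284/-0.552 = 514, and then y* = 880 - 1.6·514 = 58.

x* ≈ 514, y* ≈ 58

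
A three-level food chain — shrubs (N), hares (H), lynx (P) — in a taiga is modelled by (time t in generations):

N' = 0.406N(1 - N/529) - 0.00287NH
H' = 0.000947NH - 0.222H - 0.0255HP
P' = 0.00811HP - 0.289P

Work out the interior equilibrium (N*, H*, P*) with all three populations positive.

From dP/dt = 0: 0.00811H* = 0.289, so H* = 35.6.
From dN/dt = 0: 0.406(1 - N*/529) = 0.00287·35.6, giving N* = 529·(1 - 0.252) = 396.
From dH/dt = 0: 0.000947·396 - 0.222 = 0.0255P*, so P* = 0.153/0.0255 = 5.99.

N* ≈ 396, H* ≈ 35.6, P* ≈ 5.99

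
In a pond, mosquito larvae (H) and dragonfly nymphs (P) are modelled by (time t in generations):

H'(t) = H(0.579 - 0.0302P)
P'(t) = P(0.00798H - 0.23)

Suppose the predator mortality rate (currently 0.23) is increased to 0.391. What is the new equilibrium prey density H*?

H* ≈ 49

At the interior fixed point, setting dP/dt = 0 with P > 0 fixes H* = (predator death rate)/(HP coefficient) — independent of the other coefficients.
With the change, H* = 0.391/0.00798 = 49; it rises from 28.8.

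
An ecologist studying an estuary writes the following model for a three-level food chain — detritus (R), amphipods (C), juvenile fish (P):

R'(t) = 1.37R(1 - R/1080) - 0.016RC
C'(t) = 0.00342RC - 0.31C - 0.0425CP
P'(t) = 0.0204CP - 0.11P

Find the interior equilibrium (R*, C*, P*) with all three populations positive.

From dP/dt = 0: 0.0204C* = 0.11, so C* = 5.39.
From dR/dt = 0: 1.37(1 - R*/1080) = 0.016·5.39, giving R* = 1080·(1 - 0.063) = 1010.
From dC/dt = 0: 0.00342·1010 - 0.31 = 0.0425P*, so P* = 3.15/0.0425 = 74.1.

R* ≈ 1010, C* ≈ 5.39, P* ≈ 74.1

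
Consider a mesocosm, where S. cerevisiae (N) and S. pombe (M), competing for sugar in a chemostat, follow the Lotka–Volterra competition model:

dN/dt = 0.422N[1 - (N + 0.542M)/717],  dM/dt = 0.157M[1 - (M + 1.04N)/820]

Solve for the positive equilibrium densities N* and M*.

Setting both brackets to zero gives the nullclines N + 0.542M = 717 and 1.04N + M = 820.
Substituting M = 820 - 1.04N into the first: N(1 - 0.542·1.04) = 717 - 0.542·820.
So N* = 273/0.436 = 625, and then M* = 820 - 1.04·625 = 170.

N* ≈ 625, M* ≈ 170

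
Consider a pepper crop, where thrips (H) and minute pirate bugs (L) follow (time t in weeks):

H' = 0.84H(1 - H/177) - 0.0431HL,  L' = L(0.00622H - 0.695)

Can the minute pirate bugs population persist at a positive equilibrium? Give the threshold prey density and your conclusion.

The predator equation gives dL/dt > 0 only when H > 0.695/0.00622 = 112.
Without the predator, H → K = 177. Since 177 > 112, the predator can invade and persist.

Threshold H = 112; K > 112, so yes, the predator persists.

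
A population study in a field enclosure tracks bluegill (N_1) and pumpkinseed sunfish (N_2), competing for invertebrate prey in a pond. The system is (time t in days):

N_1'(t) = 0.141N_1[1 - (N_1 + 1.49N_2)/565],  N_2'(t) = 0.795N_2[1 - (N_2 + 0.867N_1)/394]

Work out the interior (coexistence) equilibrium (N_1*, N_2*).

N_1* ≈ 75.6, N_2* ≈ 328

Setting both brackets to zero gives the nullclines N_1 + 1.49N_2 = 565 and 0.867N_1 + N_2 = 394.
Substituting N_2 = 394 - 0.867N_1 into the first: N_1(1 - 1.49·0.867) = 565 - 1.49·394.
So N_1* = -22.1/-0.292 = 75.6, and then N_2* = 394 - 0.867·75.6 = 328.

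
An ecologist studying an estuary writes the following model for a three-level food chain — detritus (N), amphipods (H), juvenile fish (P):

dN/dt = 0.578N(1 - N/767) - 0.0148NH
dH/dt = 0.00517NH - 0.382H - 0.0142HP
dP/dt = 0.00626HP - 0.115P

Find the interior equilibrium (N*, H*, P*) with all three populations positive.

N* ≈ 406, H* ≈ 18.4, P* ≈ 121

From dP/dt = 0: 0.00626H* = 0.115, so H* = 18.4.
From dN/dt = 0: 0.578(1 - N*/767) = 0.0148·18.4, giving N* = 767·(1 - 0.47) = 406.
From dH/dt = 0: 0.00517·406 - 0.382 = 0.0142P*, so P* = 1.72/0.0142 = 121.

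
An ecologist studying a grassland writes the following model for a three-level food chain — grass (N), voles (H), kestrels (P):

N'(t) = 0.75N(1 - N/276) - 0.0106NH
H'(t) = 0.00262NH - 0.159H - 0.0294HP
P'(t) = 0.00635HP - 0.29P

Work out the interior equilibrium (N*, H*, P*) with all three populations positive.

N* ≈ 97.9, H* ≈ 45.7, P* ≈ 3.31

From dP/dt = 0: 0.00635H* = 0.29, so H* = 45.7.
From dN/dt = 0: 0.75(1 - N*/276) = 0.0106·45.7, giving N* = 276·(1 - 0.645) = 97.9.
From dH/dt = 0: 0.00262·97.9 - 0.159 = 0.0294P*, so P* = 0.0974/0.0294 = 3.31.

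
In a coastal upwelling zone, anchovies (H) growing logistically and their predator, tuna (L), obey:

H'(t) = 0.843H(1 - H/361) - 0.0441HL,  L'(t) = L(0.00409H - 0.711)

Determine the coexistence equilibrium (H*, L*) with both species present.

From dL/dt = 0 with L > 0: 0.00409H* = 0.711, so H* = 174.
Substitute into dH/dt = 0: 0.843(1 - 174/361) = 0.0441L*.
The bracket is 0.518, giving L* = 0.437/0.0441 = 9.91.

H* ≈ 174, L* ≈ 9.91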